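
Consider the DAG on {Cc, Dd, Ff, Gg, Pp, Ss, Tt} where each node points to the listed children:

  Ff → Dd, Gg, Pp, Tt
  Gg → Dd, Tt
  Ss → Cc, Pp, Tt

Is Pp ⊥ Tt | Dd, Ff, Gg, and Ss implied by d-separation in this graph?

4 paths connect Pp and Tt; each must be blocked for d-separation to hold:
  1. Pp ← Ff → Dd ← Gg → Tt — Ff:fork[blocks]; Dd:collider[open]; Gg:fork[blocks] ⇒ blocked
  2. Pp ← Ff → Tt — Ff:fork[blocks] ⇒ blocked
  3. Pp ← Ff → Gg → Tt — Ff:fork[blocks]; Gg:chain[blocks] ⇒ blocked
  4. Pp ← Ss → Tt — Ss:fork[blocks] ⇒ blocked
Every path is blocked, so Pp and Tt are d-separated given {Dd, Ff, Gg, Ss}.

Yes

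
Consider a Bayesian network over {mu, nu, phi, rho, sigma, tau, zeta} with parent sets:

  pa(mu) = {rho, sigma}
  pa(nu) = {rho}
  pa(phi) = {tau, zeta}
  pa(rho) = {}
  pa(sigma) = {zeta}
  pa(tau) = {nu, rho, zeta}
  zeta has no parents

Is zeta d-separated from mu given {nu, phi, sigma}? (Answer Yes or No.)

There are 5 undirected paths between zeta and mu; checking each against the conditioning set {nu, phi, sigma}:
Path 1: zeta → tau ← nu ← rho → mu
  nu is a chain here and nu is conditioned on, so the path is blocked at nu.
Path 2: zeta → tau ← rho → mu
  tau is a collider and its descendant phi is conditioned on, which opens it; rho is a fork and rho is not conditioned on — no node blocks this path, so it is active.
Path 3: zeta → phi ← tau ← nu ← rho → mu
  nu is a chain here and nu is conditioned on, so the path is blocked at nu.
Path 4: zeta → phi ← tau ← rho → mu
  phi is a collider and phi is conditioned on, which opens it; tau is a chain and tau is not conditioned on; rho is a fork and rho is not conditioned on — no node blocks this path, so it is active.
Path 5: zeta → sigma → mu
  sigma is a chain here and sigma is conditioned on, so the path is blocked at sigma.
Since the path zeta → tau ← rho → mu is active, zeta and mu are not d-separated given {nu, phi, sigma}.

No — zeta and mu are not d-separated given {nu, phi, sigma}.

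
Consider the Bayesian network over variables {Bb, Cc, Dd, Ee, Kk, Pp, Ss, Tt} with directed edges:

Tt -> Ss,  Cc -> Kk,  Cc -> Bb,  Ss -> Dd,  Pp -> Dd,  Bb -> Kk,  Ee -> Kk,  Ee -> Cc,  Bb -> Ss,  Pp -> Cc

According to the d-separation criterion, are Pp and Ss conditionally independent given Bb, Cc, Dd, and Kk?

4 paths connect Pp and Ss; each must be blocked for d-separation to hold:
  1. Pp → Cc → Bb → Ss — Cc:chain[blocks]; Bb:chain[blocks] ⇒ blocked
  2. Pp → Cc → Kk ← Bb → Ss — Cc:chain[blocks]; Kk:collider[open]; Bb:fork[blocks] ⇒ blocked
  3. Pp → Cc ← Ee → Kk ← Bb → Ss — Cc:collider[open]; Ee:fork[open]; Kk:collider[open]; Bb:fork[blocks] ⇒ blocked
  4. Pp → Dd ← Ss — Dd:collider[open] ⇒ active
At least one path is unblocked, so d-separation fails.

No — Pp and Ss are not d-separated given {Bb, Cc, Dd, Kk}.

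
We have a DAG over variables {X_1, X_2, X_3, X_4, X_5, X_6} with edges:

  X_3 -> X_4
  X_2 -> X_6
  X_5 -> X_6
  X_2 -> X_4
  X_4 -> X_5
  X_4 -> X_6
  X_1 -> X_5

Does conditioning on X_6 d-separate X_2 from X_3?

We examine all 3 paths between X_2 and X_3:
Path 1: X_2 → X_4 ← X_3
  X_4 is a collider and its descendant X_6 is conditioned on, which opens it — no node blocks this path, so it is active.
Path 2: X_2 → X_6 ← X_4 ← X_3
  X_6 is a collider and X_6 is conditioned on, which opens it; X_4 is a chain and X_4 is not conditioned on — no node blocks this path, so it is active.
Path 3: X_2 → X_6 ← X_5 ← X_4 ← X_3
  X_6 is a collider and X_6 is conditioned on, which opens it; X_5 is a chain and X_5 is not conditioned on; X_4 is a chain and X_4 is not conditioned on — no node blocks this path, so it is active.
Because an active path exists, X_2 and X_3 are not d-separated.

No — X_2 and X_3 are not d-separated given {X_6}.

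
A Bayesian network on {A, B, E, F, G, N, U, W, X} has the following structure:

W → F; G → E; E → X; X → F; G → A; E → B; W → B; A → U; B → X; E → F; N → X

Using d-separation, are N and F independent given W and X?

Enumerating the 5 paths from N to F and testing each for blocking by {W, X}:
Path 1: N → X ← B ← W → F
  W is a fork here and W is conditioned on, so the path is blocked at W.
Path 2: N → X ← B ← E → F
  X is a collider and X is conditioned on, which opens it; B is a chain and B is not conditioned on; E is a fork and E is not conditioned on — no node blocks this path, so it is active.
Path 3: N → X → F
  X is a chain here and X is conditioned on, so the path is blocked at X.
Path 4: N → X ← E → B ← W → F
  W is a fork here and W is conditioned on, so the path is blocked at W.
Path 5: N → X ← E → F
  X is a collider and X is conditioned on, which opens it; E is a fork and E is not conditioned on — no node blocks this path, so it is active.
Because an active path exists, N and F are not d-separated.

No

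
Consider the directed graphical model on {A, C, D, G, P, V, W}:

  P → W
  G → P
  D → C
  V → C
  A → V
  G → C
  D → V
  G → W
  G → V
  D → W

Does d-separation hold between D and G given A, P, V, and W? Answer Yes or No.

There are 6 undirected paths between D and G; checking each against the conditioning set {A, P, V, W}:
Path 1: D → C ← G
  C is a collider here and neither C nor any of its descendants is conditioned on, so the collider stays closed — the path is blocked at C.
Path 2: D → C ← V ← G
  C is a collider here and neither C nor any of its descendants is conditioned on, so the collider stays closed — the path is blocked at C.
Path 3: D → W ← P ← G
  P is a chain here and P is conditioned on, so the path is blocked at P.
Path 4: D → W ← G
  W is a collider and W is conditioned on, which opens it — no node blocks this path, so it is active.
Path 5: D → V → C ← G
  V is a chain here and V is conditioned on, so the path is blocked at V.
Path 6: D → V ← G
  V is a collider and V is conditioned on, which opens it — no node blocks this path, so it is active.
Because an active path exists, D and G are not d-separated.

No — D and G are not d-separated given {A, P, V, W}.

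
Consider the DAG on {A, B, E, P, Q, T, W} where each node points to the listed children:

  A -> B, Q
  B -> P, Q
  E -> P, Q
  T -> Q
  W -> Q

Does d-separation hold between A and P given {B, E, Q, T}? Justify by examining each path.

Yes

We examine all 4 paths between A and P:
  1. A → Q ← E → P — Q:collider[open]; E:fork[blocks] ⇒ blocked
  2. A → Q ← B → P — Q:collider[open]; B:fork[blocks] ⇒ blocked
  3. A → B → P — B:chain[blocks] ⇒ blocked
  4. A → B → Q ← E → P — B:chain[blocks]; Q:collider[open]; E:fork[blocks] ⇒ blocked
Every path is blocked, so A and P are d-separated given {B, E, Q, T}.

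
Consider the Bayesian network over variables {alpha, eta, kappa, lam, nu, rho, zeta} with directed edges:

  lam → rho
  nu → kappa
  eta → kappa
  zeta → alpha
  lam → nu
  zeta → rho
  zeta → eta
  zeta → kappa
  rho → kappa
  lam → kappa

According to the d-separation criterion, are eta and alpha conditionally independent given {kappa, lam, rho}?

No

5 paths connect eta and alpha; each must be blocked for d-separation to hold:
  1. eta → kappa ← lam → rho ← zeta → alpha — kappa:collider[open]; lam:fork[blocks]; rho:collider[open]; zeta:fork[open] ⇒ blocked
  2. eta → kappa ← rho ← zeta → alpha — kappa:collider[open]; rho:chain[blocks]; zeta:fork[open] ⇒ blocked
  3. eta → kappa ← nu ← lam → rho ← zeta → alpha — kappa:collider[open]; nu:chain[open]; lam:fork[blocks]; rho:collider[open]; zeta:fork[open] ⇒ blocked
  4. eta → kappa ← zeta → alpha — kappa:collider[open]; zeta:fork[open] ⇒ active
  5. eta ← zeta → alpha — zeta:fork[open] ⇒ active
Because an active path exists, eta and alpha are not d-separated.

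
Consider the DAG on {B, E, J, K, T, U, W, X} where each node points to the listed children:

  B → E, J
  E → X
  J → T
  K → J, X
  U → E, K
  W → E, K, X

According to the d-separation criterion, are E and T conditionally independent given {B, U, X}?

No — E and T are not d-separated given {B, U, X}.

6 paths connect E and T; each must be blocked for d-separation to hold:
  1. E → X ← K → J → T — X:collider[open]; K:fork[open]; J:chain[open] ⇒ active
  2. E → X ← W → K → J → T — X:collider[open]; W:fork[open]; K:chain[open]; J:chain[open] ⇒ active
  3. E ← U → K → J → T — U:fork[blocks]; K:chain[open]; J:chain[open] ⇒ blocked
  4. E ← B → J → T — B:fork[blocks]; J:chain[open] ⇒ blocked
  5. E ← W → K → J → T — W:fork[open]; K:chain[open]; J:chain[open] ⇒ active
  6. E ← W → X ← K → J → T — W:fork[open]; X:collider[open]; K:fork[open]; J:chain[open] ⇒ active
At least one path is unblocked, so d-separation fails.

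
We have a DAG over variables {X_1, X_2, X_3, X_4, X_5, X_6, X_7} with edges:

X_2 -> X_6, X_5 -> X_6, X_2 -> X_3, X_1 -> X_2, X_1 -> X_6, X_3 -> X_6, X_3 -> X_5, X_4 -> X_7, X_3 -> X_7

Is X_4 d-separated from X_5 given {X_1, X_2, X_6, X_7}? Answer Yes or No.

No

4 paths connect X_4 and X_5; each must be blocked for d-separation to hold:
Path 1: X_4 → X_7 ← X_3 → X_5
  X_7 is a collider and X_7 is conditioned on, which opens it; X_3 is a fork and X_3 is not conditioned on — no node blocks this path, so it is active.
Path 2: X_4 → X_7 ← X_3 ← X_2 ← X_1 → X_6 ← X_5
  X_2 is a chain here and X_2 is conditioned on, so the path is blocked at X_2.
Path 3: X_4 → X_7 ← X_3 ← X_2 → X_6 ← X_5
  X_2 is a fork here and X_2 is conditioned on, so the path is blocked at X_2.
Path 4: X_4 → X_7 ← X_3 → X_6 ← X_5
  X_7 is a collider and X_7 is conditioned on, which opens it; X_3 is a fork and X_3 is not conditioned on; X_6 is a collider and X_6 is conditioned on, which opens it — no node blocks this path, so it is active.
At least one path is unblocked, so d-separation fails.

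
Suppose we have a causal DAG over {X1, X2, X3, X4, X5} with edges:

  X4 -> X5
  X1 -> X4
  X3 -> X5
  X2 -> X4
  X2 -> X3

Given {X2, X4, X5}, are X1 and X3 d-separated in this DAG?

Yes — X1 and X3 are d-separated given {X2, X4, X5}.

Enumerating the 2 paths from X1 to X3 and testing each for blocking by {X2, X4, X5}:
Path 1: X1 → X4 → X5 ← X3
  X4 is a chain here and X4 is conditioned on, so the path is blocked at X4.
Path 2: X1 → X4 ← X2 → X3
  X2 is a fork here and X2 is conditioned on, so the path is blocked at X2.
Since every path is blocked, d-separation holds.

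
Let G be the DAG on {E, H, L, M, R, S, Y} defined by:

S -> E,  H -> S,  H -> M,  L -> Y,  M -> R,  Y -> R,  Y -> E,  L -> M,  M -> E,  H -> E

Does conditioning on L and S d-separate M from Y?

Yes

We examine all 5 paths between M and Y:
Path 1: M ← L → Y
  L is a fork here and L is conditioned on, so the path is blocked at L.
Path 2: M ← H → S → E ← Y
  S is a chain here and S is conditioned on, so the path is blocked at S.
Path 3: M ← H → E ← Y
  E is a collider here and neither E nor any of its descendants is conditioned on, so the collider stays closed — the path is blocked at E.
Path 4: M → R ← Y
  R is a collider here and neither R nor any of its descendants is conditioned on, so the collider stays closed — the path is blocked at R.
Path 5: M → E ← Y
  E is a collider here and neither E nor any of its descendants is conditioned on, so the collider stays closed — the path is blocked at E.
All paths are blocked; M ⊥ Y | {L, S} holds.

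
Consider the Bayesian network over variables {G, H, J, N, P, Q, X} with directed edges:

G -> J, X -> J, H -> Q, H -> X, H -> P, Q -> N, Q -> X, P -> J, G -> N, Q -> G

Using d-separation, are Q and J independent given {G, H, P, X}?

There are 6 undirected paths between Q and J; checking each against the conditioning set {G, H, P, X}:
Path 1: Q ← H → X → J
  H is a fork here and H is conditioned on, so the path is blocked at H.
Path 2: Q ← H → P → J
  H is a fork here and H is conditioned on, so the path is blocked at H.
Path 3: Q → G → J
  G is a chain here and G is conditioned on, so the path is blocked at G.
Path 4: Q → X ← H → P → J
  H is a fork here and H is conditioned on, so the path is blocked at H.
Path 5: Q → X → J
  X is a chain here and X is conditioned on, so the path is blocked at X.
Path 6: Q → N ← G → J
  N is a collider here and neither N nor any of its descendants is conditioned on, so the collider stays closed — the path is blocked at N.
Every path is blocked, so Q and J are d-separated given {G, H, P, X}.

Yes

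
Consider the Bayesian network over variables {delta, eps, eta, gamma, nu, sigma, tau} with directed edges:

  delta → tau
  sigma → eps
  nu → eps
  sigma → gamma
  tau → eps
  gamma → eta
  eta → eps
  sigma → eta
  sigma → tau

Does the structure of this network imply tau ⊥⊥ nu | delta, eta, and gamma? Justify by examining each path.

Yes

We examine all 4 paths between tau and nu:
Path 1: tau → eps ← nu
  eps is a collider here and neither eps nor any of its descendants is conditioned on, so the collider stays closed — the path is blocked at eps.
Path 2: tau ← sigma → eps ← nu
  eps is a collider here and neither eps nor any of its descendants is conditioned on, so the collider stays closed — the path is blocked at eps.
Path 3: tau ← sigma → eta → eps ← nu
  eta is a chain here and eta is conditioned on, so the path is blocked at eta.
Path 4: tau ← sigma → gamma → eta → eps ← nu
  gamma is a chain here and gamma is conditioned on, so the path is blocked at gamma.
Every path is blocked, so tau and nu are d-separated given {delta, eta, gamma}.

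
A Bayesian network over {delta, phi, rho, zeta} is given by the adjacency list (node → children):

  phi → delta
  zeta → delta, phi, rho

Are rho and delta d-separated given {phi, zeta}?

Enumerating the 2 paths from rho to delta and testing each for blocking by {phi, zeta}:
Path 1: rho ← zeta → delta
  zeta is a fork here and zeta is conditioned on, so the path is blocked at zeta.
Path 2: rho ← zeta → phi → delta
  zeta is a fork here and zeta is conditioned on, so the path is blocked at zeta.
Since every path is blocked, d-separation holds.

Yes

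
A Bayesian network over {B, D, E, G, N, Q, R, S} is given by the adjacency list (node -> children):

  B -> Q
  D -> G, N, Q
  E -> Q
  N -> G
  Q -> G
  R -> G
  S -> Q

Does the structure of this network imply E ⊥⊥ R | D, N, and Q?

Yes

We examine all 3 paths between E and R:
Path 1: E → Q → G ← R
  Q is a chain here and Q is conditioned on, so the path is blocked at Q.
Path 2: E → Q ← D → G ← R
  D is a fork here and D is conditioned on, so the path is blocked at D.
Path 3: E → Q ← D → N → G ← R
  D is a fork here and D is conditioned on, so the path is blocked at D.
All paths are blocked; E ⊥ R | {D, N, Q} holds.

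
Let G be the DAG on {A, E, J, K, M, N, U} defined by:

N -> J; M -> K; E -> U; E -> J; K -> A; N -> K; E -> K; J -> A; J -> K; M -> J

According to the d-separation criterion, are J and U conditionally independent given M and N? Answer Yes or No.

Enumerating the 5 paths from J to U and testing each for blocking by {M, N}:
Path 1: J → K ← E → U
  K is a collider here and neither K nor any of its descendants is conditioned on, so the collider stays closed — the path is blocked at K.
Path 2: J ← M → K ← E → U
  M is a fork here and M is conditioned on, so the path is blocked at M.
Path 3: J ← E → U
  E is a fork and E is not conditioned on — no node blocks this path, so it is active.
Path 4: J → A ← K ← E → U
  A is a collider here and neither A nor any of its descendants is conditioned on, so the collider stays closed — the path is blocked at A.
Path 5: J ← N → K ← E → U
  N is a fork here and N is conditioned on, so the path is blocked at N.
At least one path is unblocked, so d-separation fails.

No — J and U are not d-separated given {M, N}.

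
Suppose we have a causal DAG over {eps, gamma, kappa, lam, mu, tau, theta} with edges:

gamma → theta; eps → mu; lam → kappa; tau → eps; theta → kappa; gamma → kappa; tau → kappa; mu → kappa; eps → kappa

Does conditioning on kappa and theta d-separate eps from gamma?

No

Enumerating the 6 paths from eps to gamma and testing each for blocking by {kappa, theta}:
  1. eps → kappa ← theta ← gamma — kappa:collider[open]; theta:chain[blocks] ⇒ blocked
  2. eps → kappa ← gamma — kappa:collider[open] ⇒ active
  3. eps → mu → kappa ← theta ← gamma — mu:chain[open]; kappa:collider[open]; theta:chain[blocks] ⇒ blocked
  4. eps → mu → kappa ← gamma — mu:chain[open]; kappa:collider[open] ⇒ active
  5. eps ← tau → kappa ← theta ← gamma — tau:fork[open]; kappa:collider[open]; theta:chain[blocks] ⇒ blocked
  6. eps ← tau → kappa ← gamma — tau:fork[open]; kappa:collider[open] ⇒ active
Since the path eps → kappa ← gamma is active, eps and gamma are not d-separated given {kappa, theta}.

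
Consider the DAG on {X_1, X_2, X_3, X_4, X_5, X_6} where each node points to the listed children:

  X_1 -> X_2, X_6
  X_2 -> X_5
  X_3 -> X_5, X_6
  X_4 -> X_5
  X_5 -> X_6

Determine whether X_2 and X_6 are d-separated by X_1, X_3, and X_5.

Yes — X_2 and X_6 are d-separated given {X_1, X_3, X_5}.

There are 3 undirected paths between X_2 and X_6; checking each against the conditioning set {X_1, X_3, X_5}:
Path 1: X_2 → X_5 → X_6
  X_5 is a chain here and X_5 is conditioned on, so the path is blocked at X_5.
Path 2: X_2 → X_5 ← X_3 → X_6
  X_3 is a fork here and X_3 is conditioned on, so the path is blocked at X_3.
Path 3: X_2 ← X_1 → X_6
  X_1 is a fork here and X_1 is conditioned on, so the path is blocked at X_1.
Since every path is blocked, d-separation holds.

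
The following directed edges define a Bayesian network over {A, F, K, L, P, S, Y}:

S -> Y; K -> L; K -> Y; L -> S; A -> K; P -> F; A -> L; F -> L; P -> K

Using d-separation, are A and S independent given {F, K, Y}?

No

Enumerating the 6 paths from A to S and testing each for blocking by {F, K, Y}:
Path 1: A → L → S
  L is a chain and L is not conditioned on — no node blocks this path, so it is active.
Path 2: A → L ← F ← P → K → Y ← S
  F is a chain here and F is conditioned on, so the path is blocked at F.
Path 3: A → L ← K → Y ← S
  K is a fork here and K is conditioned on, so the path is blocked at K.
Path 4: A → K → L → S
  K is a chain here and K is conditioned on, so the path is blocked at K.
Path 5: A → K ← P → F → L → S
  F is a chain here and F is conditioned on, so the path is blocked at F.
Path 6: A → K → Y ← S
  K is a chain here and K is conditioned on, so the path is blocked at K.
Since the path A → L → S is active, A and S are not d-separated given {F, K, Y}.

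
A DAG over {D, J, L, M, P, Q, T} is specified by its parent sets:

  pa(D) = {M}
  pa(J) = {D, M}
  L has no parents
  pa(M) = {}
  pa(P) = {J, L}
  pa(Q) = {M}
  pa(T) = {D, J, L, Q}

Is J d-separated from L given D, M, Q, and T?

Enumerating the 6 paths from J to L and testing each for blocking by {D, M, Q, T}:
  1. J → P ← L — P:collider[blocks] ⇒ blocked
  2. J ← D → T ← L — D:fork[blocks]; T:collider[open] ⇒ blocked
  3. J ← D ← M → Q → T ← L — D:chain[blocks]; M:fork[blocks]; Q:chain[blocks]; T:collider[open] ⇒ blocked
  4. J → T ← L — T:collider[open] ⇒ active
  5. J ← M → Q → T ← L — M:fork[blocks]; Q:chain[blocks]; T:collider[open] ⇒ blocked
  6. J ← M → D → T ← L — M:fork[blocks]; D:chain[blocks]; T:collider[open] ⇒ blocked
Since the path J → T ← L is active, J and L are not d-separated given {D, M, Q, T}.

No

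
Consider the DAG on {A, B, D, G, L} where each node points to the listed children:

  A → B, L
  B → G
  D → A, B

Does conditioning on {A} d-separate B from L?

Yes

We examine all 2 paths between B and L:
  1. B ← D → A → L — D:fork[open]; A:chain[blocks] ⇒ blocked
  2. B ← A → L — A:fork[blocks] ⇒ blocked
Since every path is blocked, d-separation holds.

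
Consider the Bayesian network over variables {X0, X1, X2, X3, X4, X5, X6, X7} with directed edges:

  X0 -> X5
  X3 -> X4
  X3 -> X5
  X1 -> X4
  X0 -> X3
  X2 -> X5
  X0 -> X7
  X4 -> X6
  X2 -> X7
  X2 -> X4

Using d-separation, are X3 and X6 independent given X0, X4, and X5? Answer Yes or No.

Yes

We examine all 5 paths between X3 and X6:
Path 1: X3 → X4 → X6
  X4 is a chain here and X4 is conditioned on, so the path is blocked at X4.
Path 2: X3 → X5 ← X0 → X7 ← X2 → X4 → X6
  X0 is a fork here and X0 is conditioned on, so the path is blocked at X0.
Path 3: X3 → X5 ← X2 → X4 → X6
  X4 is a chain here and X4 is conditioned on, so the path is blocked at X4.
Path 4: X3 ← X0 → X5 ← X2 → X4 → X6
  X0 is a fork here and X0 is conditioned on, so the path is blocked at X0.
Path 5: X3 ← X0 → X7 ← X2 → X4 → X6
  X0 is a fork here and X0 is conditioned on, so the path is blocked at X0.
Since every path is blocked, d-separation holds.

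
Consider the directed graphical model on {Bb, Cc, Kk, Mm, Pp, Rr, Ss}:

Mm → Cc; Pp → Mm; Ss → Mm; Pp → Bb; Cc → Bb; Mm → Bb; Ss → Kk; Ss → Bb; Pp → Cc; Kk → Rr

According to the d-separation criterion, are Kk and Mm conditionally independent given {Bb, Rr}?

No — Kk and Mm are not d-separated given {Bb, Rr}.

We examine all 6 paths between Kk and Mm:
Path 1: Kk ← Ss → Mm
  Ss is a fork and Ss is not conditioned on — no node blocks this path, so it is active.
Path 2: Kk ← Ss → Bb ← Mm
  Ss is a fork and Ss is not conditioned on; Bb is a collider and Bb is conditioned on, which opens it — no node blocks this path, so it is active.
Path 3: Kk ← Ss → Bb ← Cc ← Mm
  Ss is a fork and Ss is not conditioned on; Bb is a collider and Bb is conditioned on, which opens it; Cc is a chain and Cc is not conditioned on — no node blocks this path, so it is active.
Path 4: Kk ← Ss → Bb ← Cc ← Pp → Mm
  Ss is a fork and Ss is not conditioned on; Bb is a collider and Bb is conditioned on, which opens it; Cc is a chain and Cc is not conditioned on; Pp is a fork and Pp is not conditioned on — no node blocks this path, so it is active.
Path 5: Kk ← Ss → Bb ← Pp → Mm
  Ss is a fork and Ss is not conditioned on; Bb is a collider and Bb is conditioned on, which opens it; Pp is a fork and Pp is not conditioned on — no node blocks this path, so it is active.
Path 6: Kk ← Ss → Bb ← Pp → Cc ← Mm
  Ss is a fork and Ss is not conditioned on; Bb is a collider and Bb is conditioned on, which opens it; Pp is a fork and Pp is not conditioned on; Cc is a collider and its descendant Bb is conditioned on, which opens it — no node blocks this path, so it is active.
Since the path Kk ← Ss → Mm is active, Kk and Mm are not d-separated given {Bb, Rr}.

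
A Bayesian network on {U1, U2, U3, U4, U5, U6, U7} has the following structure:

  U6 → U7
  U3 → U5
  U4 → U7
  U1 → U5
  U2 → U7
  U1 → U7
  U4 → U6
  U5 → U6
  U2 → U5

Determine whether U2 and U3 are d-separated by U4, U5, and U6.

4 paths connect U2 and U3; each must be blocked for d-separation to hold:
Path 1: U2 → U5 ← U3
  U5 is a collider and U5 is conditioned on, which opens it — no node blocks this path, so it is active.
Path 2: U2 → U7 ← U6 ← U5 ← U3
  U7 is a collider here and neither U7 nor any of its descendants is conditioned on, so the collider stays closed — the path is blocked at U7.
Path 3: U2 → U7 ← U4 → U6 ← U5 ← U3
  U7 is a collider here and neither U7 nor any of its descendants is conditioned on, so the collider stays closed — the path is blocked at U7.
Path 4: U2 → U7 ← U1 → U5 ← U3
  U7 is a collider here and neither U7 nor any of its descendants is conditioned on, so the collider stays closed — the path is blocked at U7.
Because an active path exists, U2 and U3 are not d-separated.

No — U2 and U3 are not d-separated given {U4, U5, U6}.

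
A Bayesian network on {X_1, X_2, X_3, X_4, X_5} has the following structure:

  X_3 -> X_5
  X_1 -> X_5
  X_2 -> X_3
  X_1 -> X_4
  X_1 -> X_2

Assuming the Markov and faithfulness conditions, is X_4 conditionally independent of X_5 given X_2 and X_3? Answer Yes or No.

No

Enumerating the 2 paths from X_4 to X_5 and testing each for blocking by {X_2, X_3}:
  1. X_4 ← X_1 → X_5 — X_1:fork[open] ⇒ active
  2. X_4 ← X_1 → X_2 → X_3 → X_5 — X_1:fork[open]; X_2:chain[blocks]; X_3:chain[blocks] ⇒ blocked
At least one path is unblocked, so d-separation fails.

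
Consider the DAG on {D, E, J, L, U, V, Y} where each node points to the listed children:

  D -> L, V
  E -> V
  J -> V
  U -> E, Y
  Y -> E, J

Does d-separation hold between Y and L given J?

Yes

There are 3 undirected paths between Y and L; checking each against the conditioning set {J}:
Path 1: Y ← U → E → V ← D → L
  V is a collider here and neither V nor any of its descendants is conditioned on, so the collider stays closed — the path is blocked at V.
Path 2: Y → E → V ← D → L
  V is a collider here and neither V nor any of its descendants is conditioned on, so the collider stays closed — the path is blocked at V.
Path 3: Y → J → V ← D → L
  J is a chain here and J is conditioned on, so the path is blocked at J.
Every path is blocked, so Y and L are d-separated given {J}.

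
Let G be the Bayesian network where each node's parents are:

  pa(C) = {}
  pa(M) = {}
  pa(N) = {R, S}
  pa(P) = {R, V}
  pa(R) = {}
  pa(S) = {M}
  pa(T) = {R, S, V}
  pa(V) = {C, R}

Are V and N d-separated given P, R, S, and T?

There are 6 undirected paths between V and N; checking each against the conditioning set {P, R, S, T}:
Path 1: V → T ← S → N
  S is a fork here and S is conditioned on, so the path is blocked at S.
Path 2: V → T ← R → N
  R is a fork here and R is conditioned on, so the path is blocked at R.
Path 3: V ← R → T ← S → N
  R is a fork here and R is conditioned on, so the path is blocked at R.
Path 4: V ← R → N
  R is a fork here and R is conditioned on, so the path is blocked at R.
Path 5: V → P ← R → T ← S → N
  R is a fork here and R is conditioned on, so the path is blocked at R.
Path 6: V → P ← R → N
  R is a fork here and R is conditioned on, so the path is blocked at R.
Every path is blocked, so V and N are d-separated given {P, R, S, T}.

Yes — V and N are d-separated given {P, R, S, T}.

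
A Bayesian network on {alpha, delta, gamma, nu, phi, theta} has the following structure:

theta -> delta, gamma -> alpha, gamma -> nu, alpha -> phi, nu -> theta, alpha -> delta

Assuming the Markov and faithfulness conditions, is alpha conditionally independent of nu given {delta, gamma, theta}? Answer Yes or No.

Yes

We examine all 2 paths between alpha and nu:
Path 1: alpha ← gamma → nu
  gamma is a fork here and gamma is conditioned on, so the path is blocked at gamma.
Path 2: alpha → delta ← theta ← nu
  theta is a chain here and theta is conditioned on, so the path is blocked at theta.
Since every path is blocked, d-separation holds.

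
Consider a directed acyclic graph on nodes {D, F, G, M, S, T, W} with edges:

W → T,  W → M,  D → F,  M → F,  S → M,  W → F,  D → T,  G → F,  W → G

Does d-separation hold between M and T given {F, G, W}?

6 paths connect M and T; each must be blocked for d-separation to hold:
  1. M → F ← D → T — F:collider[open]; D:fork[open] ⇒ active
  2. M → F ← G ← W → T — F:collider[open]; G:chain[blocks]; W:fork[blocks] ⇒ blocked
  3. M → F ← W → T — F:collider[open]; W:fork[blocks] ⇒ blocked
  4. M ← W → T — W:fork[blocks] ⇒ blocked
  5. M ← W → F ← D → T — W:fork[blocks]; F:collider[open]; D:fork[open] ⇒ blocked
  6. M ← W → G → F ← D → T — W:fork[blocks]; G:chain[blocks]; F:collider[open]; D:fork[open] ⇒ blocked
Since the path M → F ← D → T is active, M and T are not d-separated given {F, G, W}.

No — M and T are not d-separated given {F, G, W}.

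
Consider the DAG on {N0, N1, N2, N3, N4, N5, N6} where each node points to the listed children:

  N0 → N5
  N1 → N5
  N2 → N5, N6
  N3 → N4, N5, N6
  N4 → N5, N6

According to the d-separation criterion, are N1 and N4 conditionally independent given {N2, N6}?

Yes

We examine all 5 paths between N1 and N4:
Path 1: N1 → N5 ← N2 → N6 ← N4
  N5 is a collider here and neither N5 nor any of its descendants is conditioned on, so the collider stays closed — the path is blocked at N5.
Path 2: N1 → N5 ← N2 → N6 ← N3 → N4
  N5 is a collider here and neither N5 nor any of its descendants is conditioned on, so the collider stays closed — the path is blocked at N5.
Path 3: N1 → N5 ← N4
  N5 is a collider here and neither N5 nor any of its descendants is conditioned on, so the collider stays closed — the path is blocked at N5.
Path 4: N1 → N5 ← N3 → N4
  N5 is a collider here and neither N5 nor any of its descendants is conditioned on, so the collider stays closed — the path is blocked at N5.
Path 5: N1 → N5 ← N3 → N6 ← N4
  N5 is a collider here and neither N5 nor any of its descendants is conditioned on, so the collider stays closed — the path is blocked at N5.
All paths are blocked; N1 ⊥ N4 | {N2, N6} holds.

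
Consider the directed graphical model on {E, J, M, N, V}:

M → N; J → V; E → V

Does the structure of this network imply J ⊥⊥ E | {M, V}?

No — J and E are not d-separated given {M, V}.

The only undirected path from J to E is:
  1. J → V ← E — V:collider[open] ⇒ active
At least one path is unblocked, so d-separation fails.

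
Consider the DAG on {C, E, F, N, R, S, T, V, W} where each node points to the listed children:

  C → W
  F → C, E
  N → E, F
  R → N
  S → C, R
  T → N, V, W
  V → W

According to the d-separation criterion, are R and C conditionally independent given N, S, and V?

We examine all 5 paths between R and C:
  1. R → N ← T → W ← C — N:collider[open]; T:fork[open]; W:collider[blocks] ⇒ blocked
  2. R → N ← T → V → W ← C — N:collider[open]; T:fork[open]; V:chain[blocks]; W:collider[blocks] ⇒ blocked
  3. R → N → E ← F → C — N:chain[blocks]; E:collider[blocks]; F:fork[open] ⇒ blocked
  4. R → N → F → C — N:chain[blocks]; F:chain[open] ⇒ blocked
  5. R ← S → C — S:fork[blocks] ⇒ blocked
Since every path is blocked, d-separation holds.

Yes — R and C are d-separated given {N, S, V}.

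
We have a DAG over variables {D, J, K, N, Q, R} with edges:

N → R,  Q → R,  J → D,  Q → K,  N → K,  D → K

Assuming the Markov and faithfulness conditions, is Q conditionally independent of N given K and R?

2 paths connect Q and N; each must be blocked for d-separation to hold:
Path 1: Q → R ← N
  R is a collider and R is conditioned on, which opens it — no node blocks this path, so it is active.
Path 2: Q → K ← N
  K is a collider and K is conditioned on, which opens it — no node blocks this path, so it is active.
Since the path Q → R ← N is active, Q and N are not d-separated given {K, R}.

No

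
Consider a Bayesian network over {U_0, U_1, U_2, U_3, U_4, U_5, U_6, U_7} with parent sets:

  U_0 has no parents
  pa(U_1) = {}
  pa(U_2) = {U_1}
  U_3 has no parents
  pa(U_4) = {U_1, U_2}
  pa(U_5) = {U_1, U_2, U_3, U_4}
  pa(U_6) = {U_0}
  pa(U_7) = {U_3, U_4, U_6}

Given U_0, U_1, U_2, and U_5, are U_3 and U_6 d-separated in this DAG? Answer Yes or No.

Yes

There are 6 undirected paths between U_3 and U_6; checking each against the conditioning set {U_0, U_1, U_2, U_5}:
Path 1: U_3 → U_5 ← U_2 → U_4 → U_7 ← U_6
  U_2 is a fork here and U_2 is conditioned on, so the path is blocked at U_2.
Path 2: U_3 → U_5 ← U_2 ← U_1 → U_4 → U_7 ← U_6
  U_2 is a chain here and U_2 is conditioned on, so the path is blocked at U_2.
Path 3: U_3 → U_5 ← U_4 → U_7 ← U_6
  U_7 is a collider here and neither U_7 nor any of its descendants is conditioned on, so the collider stays closed — the path is blocked at U_7.
Path 4: U_3 → U_5 ← U_1 → U_2 → U_4 → U_7 ← U_6
  U_1 is a fork here and U_1 is conditioned on, so the path is blocked at U_1.
Path 5: U_3 → U_5 ← U_1 → U_4 → U_7 ← U_6
  U_1 is a fork here and U_1 is conditioned on, so the path is blocked at U_1.
Path 6: U_3 → U_7 ← U_6
  U_7 is a collider here and neither U_7 nor any of its descendants is conditioned on, so the collider stays closed — the path is blocked at U_7.
All paths are blocked; U_3 ⊥ U_6 | {U_0, U_1, U_2, U_5} holds.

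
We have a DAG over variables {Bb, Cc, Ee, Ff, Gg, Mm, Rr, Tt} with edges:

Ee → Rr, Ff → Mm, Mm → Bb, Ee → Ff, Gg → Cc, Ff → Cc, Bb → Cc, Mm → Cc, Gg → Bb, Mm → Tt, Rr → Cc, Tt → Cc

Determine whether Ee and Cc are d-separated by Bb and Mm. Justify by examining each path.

No — Ee and Cc are not d-separated given {Bb, Mm}.

There are 6 undirected paths between Ee and Cc; checking each against the conditioning set {Bb, Mm}:
Path 1: Ee → Rr → Cc
  Rr is a chain and Rr is not conditioned on — no node blocks this path, so it is active.
Path 2: Ee → Ff → Cc
  Ff is a chain and Ff is not conditioned on — no node blocks this path, so it is active.
Path 3: Ee → Ff → Mm → Tt → Cc
  Mm is a chain here and Mm is conditioned on, so the path is blocked at Mm.
Path 4: Ee → Ff → Mm → Bb → Cc
  Mm is a chain here and Mm is conditioned on, so the path is blocked at Mm.
Path 5: Ee → Ff → Mm → Bb ← Gg → Cc
  Mm is a chain here and Mm is conditioned on, so the path is blocked at Mm.
Path 6: Ee → Ff → Mm → Cc
  Mm is a chain here and Mm is conditioned on, so the path is blocked at Mm.
At least one path is unblocked, so d-separation fails.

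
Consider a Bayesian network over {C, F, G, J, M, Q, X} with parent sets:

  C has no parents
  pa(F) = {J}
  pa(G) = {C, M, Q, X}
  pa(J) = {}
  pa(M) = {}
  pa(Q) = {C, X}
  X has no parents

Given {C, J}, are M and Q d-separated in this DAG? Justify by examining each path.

Yes

We examine all 3 paths between M and Q:
Path 1: M → G ← Q
  G is a collider here and neither G nor any of its descendants is conditioned on, so the collider stays closed — the path is blocked at G.
Path 2: M → G ← X → Q
  G is a collider here and neither G nor any of its descendants is conditioned on, so the collider stays closed — the path is blocked at G.
Path 3: M → G ← C → Q
  G is a collider here and neither G nor any of its descendants is conditioned on, so the collider stays closed — the path is blocked at G.
Every path is blocked, so M and Q are d-separated given {C, J}.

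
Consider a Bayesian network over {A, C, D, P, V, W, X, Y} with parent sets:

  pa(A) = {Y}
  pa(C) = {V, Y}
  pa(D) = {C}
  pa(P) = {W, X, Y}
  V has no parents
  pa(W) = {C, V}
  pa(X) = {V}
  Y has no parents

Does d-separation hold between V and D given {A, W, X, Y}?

No

Enumerating the 5 paths from V to D and testing each for blocking by {A, W, X, Y}:
Path 1: V → X → P ← Y → C → D
  X is a chain here and X is conditioned on, so the path is blocked at X.
Path 2: V → X → P ← W ← C → D
  X is a chain here and X is conditioned on, so the path is blocked at X.
Path 3: V → C → D
  C is a chain and C is not conditioned on — no node blocks this path, so it is active.
Path 4: V → W → P ← Y → C → D
  W is a chain here and W is conditioned on, so the path is blocked at W.
Path 5: V → W ← C → D
  W is a collider and W is conditioned on, which opens it; C is a fork and C is not conditioned on — no node blocks this path, so it is active.
Since the path V → C → D is active, V and D are not d-separated given {A, W, X, Y}.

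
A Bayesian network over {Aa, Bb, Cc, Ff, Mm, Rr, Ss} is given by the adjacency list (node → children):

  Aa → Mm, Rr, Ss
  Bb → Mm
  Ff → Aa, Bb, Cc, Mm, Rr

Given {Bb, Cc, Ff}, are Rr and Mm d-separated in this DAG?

No

We examine all 6 paths between Rr and Mm:
Path 1: Rr ← Ff → Bb → Mm
  Ff is a fork here and Ff is conditioned on, so the path is blocked at Ff.
Path 2: Rr ← Ff → Aa → Mm
  Ff is a fork here and Ff is conditioned on, so the path is blocked at Ff.
Path 3: Rr ← Ff → Mm
  Ff is a fork here and Ff is conditioned on, so the path is blocked at Ff.
Path 4: Rr ← Aa ← Ff → Bb → Mm
  Ff is a fork here and Ff is conditioned on, so the path is blocked at Ff.
Path 5: Rr ← Aa ← Ff → Mm
  Ff is a fork here and Ff is conditioned on, so the path is blocked at Ff.
Path 6: Rr ← Aa → Mm
  Aa is a fork and Aa is not conditioned on — no node blocks this path, so it is active.
Because an active path exists, Rr and Mm are not d-separated.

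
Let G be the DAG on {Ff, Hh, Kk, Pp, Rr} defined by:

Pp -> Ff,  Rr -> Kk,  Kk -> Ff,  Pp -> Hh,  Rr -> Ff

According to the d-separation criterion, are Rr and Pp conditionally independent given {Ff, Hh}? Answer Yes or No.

No

We examine all 2 paths between Rr and Pp:
  1. Rr → Ff ← Pp — Ff:collider[open] ⇒ active
  2. Rr → Kk → Ff ← Pp — Kk:chain[open]; Ff:collider[open] ⇒ active
Because an active path exists, Rr and Pp are not d-separated.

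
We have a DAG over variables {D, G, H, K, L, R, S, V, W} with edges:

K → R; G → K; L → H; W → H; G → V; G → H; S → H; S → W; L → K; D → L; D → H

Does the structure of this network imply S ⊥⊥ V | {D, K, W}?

Yes

Enumerating the 6 paths from S to V and testing each for blocking by {D, K, W}:
Path 1: S → H ← D → L → K ← G → V
  H is a collider here and neither H nor any of its descendants is conditioned on, so the collider stays closed — the path is blocked at H.
Path 2: S → H ← G → V
  H is a collider here and neither H nor any of its descendants is conditioned on, so the collider stays closed — the path is blocked at H.
Path 3: S → H ← L → K ← G → V
  H is a collider here and neither H nor any of its descendants is conditioned on, so the collider stays closed — the path is blocked at H.
Path 4: S → W → H ← D → L → K ← G → V
  W is a chain here and W is conditioned on, so the path is blocked at W.
Path 5: S → W → H ← G → V
  W is a chain here and W is conditioned on, so the path is blocked at W.
Path 6: S → W → H ← L → K ← G → V
  W is a chain here and W is conditioned on, so the path is blocked at W.
Every path is blocked, so S and V are d-separated given {D, K, W}.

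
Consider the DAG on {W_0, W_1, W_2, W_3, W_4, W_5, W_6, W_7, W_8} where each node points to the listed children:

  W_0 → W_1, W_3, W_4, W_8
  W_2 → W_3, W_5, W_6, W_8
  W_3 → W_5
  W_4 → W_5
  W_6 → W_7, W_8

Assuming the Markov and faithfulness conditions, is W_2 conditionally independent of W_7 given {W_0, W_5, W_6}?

There are 6 undirected paths between W_2 and W_7; checking each against the conditioning set {W_0, W_5, W_6}:
  1. W_2 → W_6 → W_7 — W_6:chain[blocks] ⇒ blocked
  2. W_2 → W_8 ← W_6 → W_7 — W_8:collider[blocks]; W_6:fork[blocks] ⇒ blocked
  3. W_2 → W_3 ← W_0 → W_8 ← W_6 → W_7 — W_3:collider[open]; W_0:fork[blocks]; W_8:collider[blocks]; W_6:fork[blocks] ⇒ blocked
  4. W_2 → W_3 → W_5 ← W_4 ← W_0 → W_8 ← W_6 → W_7 — W_3:chain[open]; W_5:collider[open]; W_4:chain[open]; W_0:fork[blocks]; W_8:collider[blocks]; W_6:fork[blocks] ⇒ blocked
  5. W_2 → W_5 ← W_3 ← W_0 → W_8 ← W_6 → W_7 — W_5:collider[open]; W_3:chain[open]; W_0:fork[blocks]; W_8:collider[blocks]; W_6:fork[blocks] ⇒ blocked
  6. W_2 → W_5 ← W_4 ← W_0 → W_8 ← W_6 → W_7 — W_5:collider[open]; W_4:chain[open]; W_0:fork[blocks]; W_8:collider[blocks]; W_6:fork[blocks] ⇒ blocked
All paths are blocked; W_2 ⊥ W_7 | {W_0, W_5, W_6} holds.

Yes — W_2 and W_7 are d-separated given {W_0, W_5, W_6}.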